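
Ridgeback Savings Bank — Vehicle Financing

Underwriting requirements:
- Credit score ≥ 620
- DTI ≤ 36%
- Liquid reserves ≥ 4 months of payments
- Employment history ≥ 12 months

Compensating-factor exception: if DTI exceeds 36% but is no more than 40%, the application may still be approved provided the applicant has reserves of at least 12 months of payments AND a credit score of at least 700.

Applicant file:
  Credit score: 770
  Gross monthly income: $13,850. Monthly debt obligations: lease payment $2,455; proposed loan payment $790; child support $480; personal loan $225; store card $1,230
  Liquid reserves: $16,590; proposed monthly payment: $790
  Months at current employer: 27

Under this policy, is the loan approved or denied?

Approved

Credit score 770 ≥ 620 (meets base)
Total debts = (2,455 + 790 + 480 + 225 + 1,230) = 5,180. DTI = 5,180/13,850 = 37.4% > 36% — standard DTI limit exceeded.
Liquid reserves cover 16,590/790 = 21.0 months — ≥ 4 required
Employment 27 ≥ 12 months
37.4% falls in the override range (36%–40%), so the compensating-factor test applies.
Override check — reserves: 21.0 mo (ok); score: 770 (ok).
Both override conditions satisfied; DTI exception granted.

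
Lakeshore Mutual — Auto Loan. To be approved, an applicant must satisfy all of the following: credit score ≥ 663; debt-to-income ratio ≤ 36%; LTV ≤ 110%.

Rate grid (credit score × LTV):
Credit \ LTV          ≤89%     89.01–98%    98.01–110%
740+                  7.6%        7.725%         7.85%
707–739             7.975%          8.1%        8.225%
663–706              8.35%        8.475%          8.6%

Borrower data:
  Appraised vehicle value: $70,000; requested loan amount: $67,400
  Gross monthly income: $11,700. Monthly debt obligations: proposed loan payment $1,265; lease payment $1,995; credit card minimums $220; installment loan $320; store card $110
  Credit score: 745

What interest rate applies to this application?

Credit score 745 ≥ 663; Total monthly debts = (1,265 + 1,995 + 220 + 320 + 110) = 3,910. Debt-to-income = 3,910/11,700 = 33.4% — meets 36% limit
LTV = 67,400/70,000 = 96.3% ≤ 110%
Row: 745 falls in 740+. Column: 96.3% falls in 89.01–98%. Rate = 7.725%.

7.725%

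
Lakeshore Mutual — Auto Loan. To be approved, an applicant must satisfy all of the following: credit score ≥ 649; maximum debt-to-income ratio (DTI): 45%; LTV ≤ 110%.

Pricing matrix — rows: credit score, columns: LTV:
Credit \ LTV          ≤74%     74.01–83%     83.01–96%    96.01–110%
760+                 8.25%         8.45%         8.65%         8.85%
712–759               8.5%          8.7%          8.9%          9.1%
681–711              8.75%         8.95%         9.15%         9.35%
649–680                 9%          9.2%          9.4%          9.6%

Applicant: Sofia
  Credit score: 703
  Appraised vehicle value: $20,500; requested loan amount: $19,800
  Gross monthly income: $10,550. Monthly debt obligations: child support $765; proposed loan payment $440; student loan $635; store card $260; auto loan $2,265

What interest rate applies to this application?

Credit score 703 ≥ 649; Total monthly debts = (765 + 440 + 635 + 260 + 2,265) = 4,365. Debt-to-income = 4,365/10,550 = 41.4% — meets 45% limit
LTV: 19,800 ÷ 20,500 = 96.6%, within 110% cap
Row: 703 falls in 681–711. Column: 96.6% falls in 96.01–110%. Rate = 9.35%.

9.35%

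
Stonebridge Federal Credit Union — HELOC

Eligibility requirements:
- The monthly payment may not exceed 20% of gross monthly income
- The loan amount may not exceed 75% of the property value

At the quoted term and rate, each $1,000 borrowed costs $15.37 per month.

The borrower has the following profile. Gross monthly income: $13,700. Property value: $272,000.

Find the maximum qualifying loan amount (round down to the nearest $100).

$178,200

Payment cap: 20% × $13,700 = $2,740/month.
At $15.37 per $1,000, that supports 2,740/15.37 × 1,000 ≈ $178,269 → $178,200.
LTV cap: 75% × $272,000 = $204,000 → $204,000.
Binding constraint: payment-to-income.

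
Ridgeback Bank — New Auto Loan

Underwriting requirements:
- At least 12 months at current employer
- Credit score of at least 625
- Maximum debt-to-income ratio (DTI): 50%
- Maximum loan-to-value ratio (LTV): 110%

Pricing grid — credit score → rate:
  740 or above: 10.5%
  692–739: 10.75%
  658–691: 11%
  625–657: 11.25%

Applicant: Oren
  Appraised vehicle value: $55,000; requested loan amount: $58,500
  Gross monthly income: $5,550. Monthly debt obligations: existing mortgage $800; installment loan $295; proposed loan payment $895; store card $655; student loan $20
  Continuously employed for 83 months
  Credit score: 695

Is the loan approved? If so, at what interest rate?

Credit score 695 ≥ 625 (meets minimum)
Total monthly debts = (800 + 295 + 895 + 655 + 20) = 2,665. DTI: 2,665 ÷ 5,550 = 48%, within the 50% cap
LTV: 58,500 ÷ 55,000 = 106.4%, within 110% cap
Employment 83 ≥ 12 months
All requirements met. Score 695 falls in the 692–739 tier → 10.75%.

Approved at 10.75%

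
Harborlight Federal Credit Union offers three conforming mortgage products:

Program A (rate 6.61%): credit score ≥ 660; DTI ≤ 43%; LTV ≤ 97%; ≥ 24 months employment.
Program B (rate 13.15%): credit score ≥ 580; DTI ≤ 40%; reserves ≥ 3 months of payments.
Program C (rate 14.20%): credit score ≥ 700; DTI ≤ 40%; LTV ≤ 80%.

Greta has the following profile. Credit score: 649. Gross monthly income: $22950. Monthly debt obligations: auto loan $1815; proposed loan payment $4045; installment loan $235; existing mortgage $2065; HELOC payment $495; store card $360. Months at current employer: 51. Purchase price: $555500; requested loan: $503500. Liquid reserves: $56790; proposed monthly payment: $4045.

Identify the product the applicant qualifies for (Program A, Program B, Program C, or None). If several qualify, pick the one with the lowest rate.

Total debts = (1,815 + 4,045 + 235 + 2,065 + 495 + 360) = 9,015; DTI = 9,015/22,950 = 39.3%.
LTV = 503,500/555,500 = 90.6%.
Reserves = 56,790/4,045 = 14.0 months.
Program A: score 649 < 660; DTI 39.3% ≤ 43%; LTV 90.6% ≤ 97%; employment 51 ≥ 24 mo → does not qualify.
Program B: score 649 ≥ 580; DTI 39.3% ≤ 40%; reserves 14.0 ≥ 3 mo → qualifies.
Program C: score 649 < 700; DTI 39.3% ≤ 40%; LTV 90.6% > 80% → does not qualify.

Program B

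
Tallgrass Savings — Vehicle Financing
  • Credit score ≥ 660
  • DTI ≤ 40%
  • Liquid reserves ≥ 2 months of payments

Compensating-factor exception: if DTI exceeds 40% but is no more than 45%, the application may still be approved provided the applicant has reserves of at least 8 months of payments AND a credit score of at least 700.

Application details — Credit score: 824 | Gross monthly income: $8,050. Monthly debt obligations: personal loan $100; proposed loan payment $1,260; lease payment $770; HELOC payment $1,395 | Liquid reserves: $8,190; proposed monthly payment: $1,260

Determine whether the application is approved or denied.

Credit score 824 ≥ 660 (meets base)
Total debts = (100 + 1,260 + 770 + 1,395) = 3,525. DTI: 3,525 ÷ 8,050 = 43.8%, over the 40% base limit.
Liquid reserves cover 8,190/1,260 = 6.5 months — ≥ 2 required
43.8% falls in the override range (40%–45%), so the compensating-factor test applies.
Override check — reserves: 6.5 mo (short of 8); score: 824 (ok).
Compensating-factor requirement not fully met.

Denied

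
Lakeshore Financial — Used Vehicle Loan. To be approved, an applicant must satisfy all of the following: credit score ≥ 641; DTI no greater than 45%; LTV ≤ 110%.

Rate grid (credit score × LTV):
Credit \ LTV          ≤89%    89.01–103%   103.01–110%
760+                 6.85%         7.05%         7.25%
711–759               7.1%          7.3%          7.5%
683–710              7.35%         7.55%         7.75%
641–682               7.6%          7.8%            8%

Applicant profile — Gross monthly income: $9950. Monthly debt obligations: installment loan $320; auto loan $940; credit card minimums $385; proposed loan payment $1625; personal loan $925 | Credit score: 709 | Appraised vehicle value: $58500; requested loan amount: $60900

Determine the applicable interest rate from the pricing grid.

7.75%

Credit score 709 ≥ 641; Total monthly debts = (320 + 940 + 385 + 1,625 + 925) = 4,195. DTI = 4,195/9,950 = 42.2% ≤ 45%
LTV = 60,900/58,500 = 104.1% ≤ 110%
Row: 709 falls in 683–710. Column: 104.1% falls in 103.01–110%. Rate = 7.75%.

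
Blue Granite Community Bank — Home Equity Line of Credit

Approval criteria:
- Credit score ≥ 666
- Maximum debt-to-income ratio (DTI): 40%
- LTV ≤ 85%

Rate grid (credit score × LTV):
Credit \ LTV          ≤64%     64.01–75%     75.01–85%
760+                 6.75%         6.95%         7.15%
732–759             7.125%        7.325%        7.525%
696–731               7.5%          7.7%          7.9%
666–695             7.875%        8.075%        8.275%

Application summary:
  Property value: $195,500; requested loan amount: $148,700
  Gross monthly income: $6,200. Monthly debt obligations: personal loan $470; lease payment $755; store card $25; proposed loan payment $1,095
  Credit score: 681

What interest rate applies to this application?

8.275%

Credit score 681 ≥ 666; Total monthly debts = (470 + 755 + 25 + 1,095) = 2,345. Debt-to-income = 2,345/6,200 = 37.8% — meets 40% limit
Loan-to-value = 148,700/195,500 = 76.1% — pass (85% max)
Credit 681 → row 666–695; LTV 76.1% → column 75.01–85%. Grid cell → 8.275%.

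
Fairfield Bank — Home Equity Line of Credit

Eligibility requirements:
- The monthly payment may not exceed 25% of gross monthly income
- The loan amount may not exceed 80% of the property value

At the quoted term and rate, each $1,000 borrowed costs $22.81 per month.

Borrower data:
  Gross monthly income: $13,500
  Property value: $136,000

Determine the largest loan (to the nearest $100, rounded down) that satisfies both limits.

$108,800

Payment cap: 25% × $13,500 = $3,375/month.
At $22.81 per $1,000, that supports 3,375/22.81 × 1,000 ≈ $147,961 → $147,900.
LTV cap: 80% × $136,000 = $108,800 → $108,800.
Binding constraint: loan-to-value.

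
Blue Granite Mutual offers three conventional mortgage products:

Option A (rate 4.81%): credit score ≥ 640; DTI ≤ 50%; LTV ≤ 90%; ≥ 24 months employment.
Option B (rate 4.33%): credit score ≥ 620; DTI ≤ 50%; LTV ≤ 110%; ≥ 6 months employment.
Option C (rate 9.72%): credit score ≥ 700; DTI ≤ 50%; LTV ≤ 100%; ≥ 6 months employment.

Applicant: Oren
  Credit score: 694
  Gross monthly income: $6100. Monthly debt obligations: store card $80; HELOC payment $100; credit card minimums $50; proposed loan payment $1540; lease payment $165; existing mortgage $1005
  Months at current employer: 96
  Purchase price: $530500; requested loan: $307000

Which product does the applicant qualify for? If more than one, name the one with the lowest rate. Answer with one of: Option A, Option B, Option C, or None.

Total debts = (80 + 100 + 50 + 1,540 + 165 + 1,005) = 2,940; DTI = 2,940/6,100 = 48.2%.
LTV = 307,000/530,500 = 57.9%.
Option A: score 694 ≥ 640; DTI 48.2% ≤ 50%; LTV 57.9% ≤ 90%; employment 96 ≥ 24 mo → qualifies.
Option B: score 694 ≥ 620; DTI 48.2% ≤ 50%; LTV 57.9% ≤ 110%; employment 96 ≥ 6 mo → qualifies.
Option C: score 694 < 700; DTI 48.2% ≤ 50%; LTV 57.9% ≤ 100%; employment 96 ≥ 6 mo → does not qualify.
Qualifying: Option A, Option B. Lowest rate is 4.33% → Option B.

Option B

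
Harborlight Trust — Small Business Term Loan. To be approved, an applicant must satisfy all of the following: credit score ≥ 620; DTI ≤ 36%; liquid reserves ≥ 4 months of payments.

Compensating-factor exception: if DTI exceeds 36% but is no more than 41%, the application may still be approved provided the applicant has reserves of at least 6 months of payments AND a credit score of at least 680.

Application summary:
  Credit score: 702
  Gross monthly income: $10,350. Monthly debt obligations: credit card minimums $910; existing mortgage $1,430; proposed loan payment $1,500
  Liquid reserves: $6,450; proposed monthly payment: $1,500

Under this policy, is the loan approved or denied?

Denied

Credit score 702 ≥ 620 (meets base)
Total debts = (910 + 1,430 + 1,500) = 3,840. DTI = 3,840/10,350 = 37.1% > 36% — standard DTI limit exceeded.
Liquid reserves cover 6,450/1,500 = 4.3 months — ≥ 4 required
37.1% falls in the override range (36%–41%), so the compensating-factor test applies.
Reserves 4.3 < 6 months; credit score 702 ≥ 680.
Override conditions not both satisfied; exception does not apply.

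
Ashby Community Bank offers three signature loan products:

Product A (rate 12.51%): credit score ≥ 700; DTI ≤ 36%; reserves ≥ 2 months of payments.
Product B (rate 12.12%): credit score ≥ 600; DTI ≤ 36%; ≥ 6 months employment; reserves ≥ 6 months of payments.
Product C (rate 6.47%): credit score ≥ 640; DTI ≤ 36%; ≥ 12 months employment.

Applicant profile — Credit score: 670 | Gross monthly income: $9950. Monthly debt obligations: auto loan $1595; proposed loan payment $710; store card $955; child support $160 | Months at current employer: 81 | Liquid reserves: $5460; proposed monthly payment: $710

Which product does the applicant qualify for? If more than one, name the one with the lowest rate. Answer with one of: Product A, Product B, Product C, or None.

Total debts = (1,595 + 710 + 955 + 160) = 3,420; DTI = 3,420/9,950 = 34.4%.
Reserves = 5,460/710 = 7.7 months.
Product A: score 670 < 700; DTI 34.4% ≤ 36%; reserves 7.7 ≥ 2 mo → does not qualify.
Product B: score 670 ≥ 600; DTI 34.4% ≤ 36%; employment 81 ≥ 6 mo; reserves 7.7 ≥ 6 mo → qualifies.
Product C: score 670 ≥ 640; DTI 34.4% ≤ 36%; employment 81 ≥ 12 mo → qualifies.
Qualifying: Product B, Product C. Lowest rate is 6.47% → Product C.

Product C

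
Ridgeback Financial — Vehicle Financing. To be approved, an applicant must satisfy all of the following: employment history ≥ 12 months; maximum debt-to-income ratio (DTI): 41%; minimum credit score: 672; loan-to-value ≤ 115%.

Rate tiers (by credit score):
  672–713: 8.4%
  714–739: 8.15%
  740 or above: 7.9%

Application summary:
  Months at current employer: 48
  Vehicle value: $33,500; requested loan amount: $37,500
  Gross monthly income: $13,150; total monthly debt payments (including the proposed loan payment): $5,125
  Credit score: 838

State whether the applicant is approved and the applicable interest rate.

Credit score 838 ≥ 672 (meets minimum)
DTI: 5,125 ÷ 13,150 = 39%, within the 41% cap
Loan-to-value = 37,500/33,500 = 111.9% — pass (115% max)
Employment 48 ≥ 12 months
All requirements met. Score 838 falls in the 740 or above tier → 7.9%.

Approved at 7.9%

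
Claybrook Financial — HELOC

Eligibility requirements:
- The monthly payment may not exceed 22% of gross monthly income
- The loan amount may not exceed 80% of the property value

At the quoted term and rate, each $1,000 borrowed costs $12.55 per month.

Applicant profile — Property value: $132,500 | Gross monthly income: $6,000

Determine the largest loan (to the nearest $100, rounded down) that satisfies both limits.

Payment cap: 22% × $6,000 = $1,320/month.
At $12.55 per $1,000, that supports 1,320/12.55 × 1,000 ≈ $105,179 → $105,100.
LTV cap: 80% × $132,500 = $106,000 → $106,000.
Binding constraint: payment-to-income.

$105,100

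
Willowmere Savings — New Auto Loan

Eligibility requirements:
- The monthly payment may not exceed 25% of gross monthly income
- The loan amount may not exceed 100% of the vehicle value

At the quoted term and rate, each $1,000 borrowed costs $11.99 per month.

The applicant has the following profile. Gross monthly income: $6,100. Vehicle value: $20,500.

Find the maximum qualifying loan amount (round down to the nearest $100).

$20,500

Payment cap: 25% × $6,100 = $1,525/month.
At $11.99 per $1,000, that supports 1,525/11.99 × 1,000 ≈ $127,189 → $127,100.
LTV cap: 100% × $20,500 = $20,500 → $20,500.
Binding constraint: loan-to-value.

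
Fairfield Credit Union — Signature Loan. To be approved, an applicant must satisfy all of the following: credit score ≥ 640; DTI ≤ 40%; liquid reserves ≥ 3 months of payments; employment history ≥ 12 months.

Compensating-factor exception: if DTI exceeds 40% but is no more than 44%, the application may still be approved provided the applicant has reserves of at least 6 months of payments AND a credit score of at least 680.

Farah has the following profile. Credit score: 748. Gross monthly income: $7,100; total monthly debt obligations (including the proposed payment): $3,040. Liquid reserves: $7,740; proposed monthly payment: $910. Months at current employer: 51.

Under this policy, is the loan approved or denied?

Approved

Credit score 748 ≥ 640 (meets base)
DTI = 3,040/7,100 = 42.8% > 40% — standard DTI limit exceeded.
Reserves: 7,740 ÷ 910 = 8.5 months (meets 3-month minimum)
Employment 51 ≥ 12 months
DTI 42.8% is within the 40%–44% exception band; checking compensating factors.
Override check — reserves: 8.5 mo (ok); score: 748 (ok).
Both override conditions satisfied; DTI exception granted.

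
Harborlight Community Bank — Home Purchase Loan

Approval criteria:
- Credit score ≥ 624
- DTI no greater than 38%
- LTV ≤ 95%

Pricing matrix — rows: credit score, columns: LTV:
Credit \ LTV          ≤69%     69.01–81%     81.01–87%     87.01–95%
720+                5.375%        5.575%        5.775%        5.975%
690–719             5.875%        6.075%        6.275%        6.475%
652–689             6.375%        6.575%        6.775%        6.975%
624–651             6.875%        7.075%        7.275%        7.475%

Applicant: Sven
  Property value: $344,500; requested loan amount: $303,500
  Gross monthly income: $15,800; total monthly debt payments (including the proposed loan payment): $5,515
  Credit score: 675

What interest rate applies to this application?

Credit score 675 ≥ 624; Debt-to-income = 5,515/15,800 = 34.9% — meets 38% limit
LTV = 303,500/344,500 = 88.1% ≤ 95%
Credit 675 → row 652–689; LTV 88.1% → column 87.01–95%. Grid cell → 6.975%.

6.975%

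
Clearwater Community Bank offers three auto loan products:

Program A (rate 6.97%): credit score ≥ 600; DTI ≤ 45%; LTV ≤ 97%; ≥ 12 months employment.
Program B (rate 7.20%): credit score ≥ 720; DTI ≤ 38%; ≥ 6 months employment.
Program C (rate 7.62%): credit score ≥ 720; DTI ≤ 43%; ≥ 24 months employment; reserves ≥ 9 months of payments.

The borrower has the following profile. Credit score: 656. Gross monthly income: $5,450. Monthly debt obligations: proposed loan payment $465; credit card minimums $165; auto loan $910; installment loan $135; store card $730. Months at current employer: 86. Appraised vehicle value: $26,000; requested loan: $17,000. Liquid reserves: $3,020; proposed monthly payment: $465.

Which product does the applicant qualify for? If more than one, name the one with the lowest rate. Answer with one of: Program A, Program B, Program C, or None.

Total debts = (465 + 165 + 910 + 135 + 730) = 2,405; DTI = 2,405/5,450 = 44.1%.
LTV = 17,000/26,000 = 65.4%.
Reserves = 3,020/465 = 6.5 months.
Program A: score 656 ≥ 600; DTI 44.1% ≤ 45%; LTV 65.4% ≤ 97%; employment 86 ≥ 12 mo → qualifies.
Program B: score 656 < 720; DTI 44.1% > 38%; employment 86 ≥ 6 mo → does not qualify.
Program C: score 656 < 720; DTI 44.1% > 43%; employment 86 ≥ 24 mo; reserves 6.5 < 9 mo → does not qualify.

Program A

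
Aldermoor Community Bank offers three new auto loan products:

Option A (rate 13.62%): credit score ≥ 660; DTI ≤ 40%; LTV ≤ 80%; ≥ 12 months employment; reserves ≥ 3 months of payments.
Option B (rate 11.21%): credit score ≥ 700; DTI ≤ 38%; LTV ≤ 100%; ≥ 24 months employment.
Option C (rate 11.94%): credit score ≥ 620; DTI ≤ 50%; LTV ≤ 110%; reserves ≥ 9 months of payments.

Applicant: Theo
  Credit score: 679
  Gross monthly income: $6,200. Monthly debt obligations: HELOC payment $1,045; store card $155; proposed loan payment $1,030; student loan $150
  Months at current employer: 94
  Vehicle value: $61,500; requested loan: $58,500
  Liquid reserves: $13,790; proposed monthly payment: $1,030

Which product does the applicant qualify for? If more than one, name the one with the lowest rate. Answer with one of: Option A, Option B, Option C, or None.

Option C

Total debts = (1,045 + 155 + 1,030 + 150) = 2,380; DTI = 2,380/6,200 = 38.4%.
LTV = 58,500/61,500 = 95.1%.
Reserves = 13,790/1,030 = 13.4 months.
Option A: score 679 ≥ 660; DTI 38.4% ≤ 40%; LTV 95.1% > 80%; employment 94 ≥ 12 mo; reserves 13.4 ≥ 3 mo → does not qualify.
Option B: score 679 < 700; DTI 38.4% > 38%; LTV 95.1% ≤ 100%; employment 94 ≥ 24 mo → does not qualify.
Option C: score 679 ≥ 620; DTI 38.4% ≤ 50%; LTV 95.1% ≤ 110%; reserves 13.4 ≥ 9 mo → qualifies.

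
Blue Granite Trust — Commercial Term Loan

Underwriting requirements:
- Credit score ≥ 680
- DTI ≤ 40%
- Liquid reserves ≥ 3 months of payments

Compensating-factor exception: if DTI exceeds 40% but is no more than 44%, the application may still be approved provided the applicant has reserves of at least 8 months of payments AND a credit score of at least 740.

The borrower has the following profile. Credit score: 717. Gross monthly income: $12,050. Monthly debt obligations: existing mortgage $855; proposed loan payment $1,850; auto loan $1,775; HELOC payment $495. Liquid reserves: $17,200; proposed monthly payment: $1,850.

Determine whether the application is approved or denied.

Credit score 717 ≥ 680 (meets base)
Total debts = (855 + 1,850 + 1,775 + 495) = 4,975. DTI = 4,975/12,050 = 41.3% > 40% — standard DTI limit exceeded.
Reserves: 17,200 ÷ 1,850 = 9.3 months (meets 3-month minimum)
41.3% falls in the override range (40%–44%), so the compensating-factor test applies.
Reserves 9.3 ≥ 8 months; credit score 717 < 740.
Override conditions not both satisfied; exception does not apply.

Denied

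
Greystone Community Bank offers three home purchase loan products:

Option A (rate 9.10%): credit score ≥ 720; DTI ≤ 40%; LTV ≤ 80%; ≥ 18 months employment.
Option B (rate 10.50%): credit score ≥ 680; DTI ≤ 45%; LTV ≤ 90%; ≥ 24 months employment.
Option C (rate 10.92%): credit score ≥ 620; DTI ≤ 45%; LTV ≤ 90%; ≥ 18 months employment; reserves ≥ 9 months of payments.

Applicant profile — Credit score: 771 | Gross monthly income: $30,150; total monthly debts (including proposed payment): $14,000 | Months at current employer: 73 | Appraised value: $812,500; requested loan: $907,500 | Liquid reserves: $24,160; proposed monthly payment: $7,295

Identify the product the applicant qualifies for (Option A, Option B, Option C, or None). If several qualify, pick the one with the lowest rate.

DTI = 14,000/30,150 = 46.4%.
LTV = 907,500/812,500 = 111.7%.
Reserves = 24,160/7,295 = 3.3 months.
Option A: score 771 ≥ 720; DTI 46.4% > 40%; LTV 111.7% > 80%; employment 73 ≥ 18 mo → does not qualify.
Option B: score 771 ≥ 680; DTI 46.4% > 45%; LTV 111.7% > 90%; employment 73 ≥ 24 mo → does not qualify.
Option C: score 771 ≥ 620; DTI 46.4% > 45%; LTV 111.7% > 90%; employment 73 ≥ 18 mo; reserves 3.3 < 9 mo → does not qualify.

None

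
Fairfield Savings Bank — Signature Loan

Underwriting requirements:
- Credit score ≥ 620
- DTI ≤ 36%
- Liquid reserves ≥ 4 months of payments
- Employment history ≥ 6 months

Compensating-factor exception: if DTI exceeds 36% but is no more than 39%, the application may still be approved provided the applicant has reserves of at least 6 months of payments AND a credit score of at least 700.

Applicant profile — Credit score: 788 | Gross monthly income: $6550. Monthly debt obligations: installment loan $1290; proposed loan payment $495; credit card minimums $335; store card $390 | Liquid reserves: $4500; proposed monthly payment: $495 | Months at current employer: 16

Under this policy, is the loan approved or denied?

Approved

Credit score 788 ≥ 620 (meets base)
Total debts = (1,290 + 495 + 335 + 390) = 2,510. DTI: 2,510 ÷ 6,550 = 38.3%, over the 36% base limit.
Reserves: 4,500 ÷ 495 = 9.1 months (meets 4-month minimum)
Employment 16 ≥ 6 months
DTI 38.3% is within the 36%–39% exception band; checking compensating factors.
Override check — reserves: 9.1 mo (ok); score: 788 (ok).
Both override conditions satisfied; DTI exception granted.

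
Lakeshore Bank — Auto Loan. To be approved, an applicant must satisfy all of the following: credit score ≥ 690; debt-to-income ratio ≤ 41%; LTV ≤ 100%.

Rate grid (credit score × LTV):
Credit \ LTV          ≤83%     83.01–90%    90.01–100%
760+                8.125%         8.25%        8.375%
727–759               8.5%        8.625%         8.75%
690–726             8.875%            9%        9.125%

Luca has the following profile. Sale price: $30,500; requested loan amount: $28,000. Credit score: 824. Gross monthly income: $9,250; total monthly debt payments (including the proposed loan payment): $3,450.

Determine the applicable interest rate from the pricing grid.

Credit score 824 ≥ 690; DTI = 3,450/9,250 = 37.3% ≤ 41%
Loan-to-value = 28,000/30,500 = 91.8% — pass (100% max)
Score 824 is in the 760+ band; LTV 91.8% is in the 90.01–100% band → 8.375%.

8.375%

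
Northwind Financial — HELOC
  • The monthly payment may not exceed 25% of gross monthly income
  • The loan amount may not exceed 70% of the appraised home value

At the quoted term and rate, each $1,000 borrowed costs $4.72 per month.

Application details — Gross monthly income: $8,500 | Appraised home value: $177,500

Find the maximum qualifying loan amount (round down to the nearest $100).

$124,200

Payment cap: 25% × $8,500 = $2,125/month.
At $4.72 per $1,000, that supports 2,125/4.72 × 1,000 ≈ $450,211 → $450,200.
LTV cap: 70% × $177,500 = $124,250 → $124,200.
Binding constraint: loan-to-value.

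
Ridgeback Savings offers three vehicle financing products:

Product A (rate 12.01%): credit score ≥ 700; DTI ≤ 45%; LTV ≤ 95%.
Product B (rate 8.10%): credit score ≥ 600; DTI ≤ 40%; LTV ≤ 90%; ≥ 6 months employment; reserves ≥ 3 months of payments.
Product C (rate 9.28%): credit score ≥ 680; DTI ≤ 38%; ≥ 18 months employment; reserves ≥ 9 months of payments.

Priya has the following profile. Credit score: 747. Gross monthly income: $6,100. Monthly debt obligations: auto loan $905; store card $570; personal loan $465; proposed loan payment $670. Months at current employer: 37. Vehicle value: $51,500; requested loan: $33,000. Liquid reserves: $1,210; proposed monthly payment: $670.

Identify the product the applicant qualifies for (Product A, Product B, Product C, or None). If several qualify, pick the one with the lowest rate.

Total debts = (905 + 570 + 465 + 670) = 2,610; DTI = 2,610/6,100 = 42.8%.
LTV = 33,000/51,500 = 64.1%.
Reserves = 1,210/670 = 1.8 months.
Product A: score 747 ≥ 700; DTI 42.8% ≤ 45%; LTV 64.1% ≤ 95% → qualifies.
Product B: score 747 ≥ 600; DTI 42.8% > 40%; LTV 64.1% ≤ 90%; employment 37 ≥ 6 mo; reserves 1.8 < 3 mo → does not qualify.
Product C: score 747 ≥ 680; DTI 42.8% > 38%; employment 37 ≥ 18 mo; reserves 1.8 < 9 mo → does not qualify.

Product A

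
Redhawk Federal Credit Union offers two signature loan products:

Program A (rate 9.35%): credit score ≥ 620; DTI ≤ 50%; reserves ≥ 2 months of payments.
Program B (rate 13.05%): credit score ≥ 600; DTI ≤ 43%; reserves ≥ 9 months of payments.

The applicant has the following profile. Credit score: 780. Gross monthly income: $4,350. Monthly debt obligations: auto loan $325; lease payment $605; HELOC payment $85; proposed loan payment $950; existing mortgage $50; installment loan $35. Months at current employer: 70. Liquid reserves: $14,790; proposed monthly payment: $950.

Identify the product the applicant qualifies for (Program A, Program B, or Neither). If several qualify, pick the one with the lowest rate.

Program A

Total debts = (325 + 605 + 85 + 950 + 50 + 35) = 2,050; DTI = 2,050/4,350 = 47.1%.
Reserves = 14,790/950 = 15.6 months.
Program A: score 780 ≥ 620; DTI 47.1% ≤ 50%; reserves 15.6 ≥ 2 mo → qualifies.
Program B: score 780 ≥ 600; DTI 47.1% > 43%; reserves 15.6 ≥ 9 mo → does not qualify.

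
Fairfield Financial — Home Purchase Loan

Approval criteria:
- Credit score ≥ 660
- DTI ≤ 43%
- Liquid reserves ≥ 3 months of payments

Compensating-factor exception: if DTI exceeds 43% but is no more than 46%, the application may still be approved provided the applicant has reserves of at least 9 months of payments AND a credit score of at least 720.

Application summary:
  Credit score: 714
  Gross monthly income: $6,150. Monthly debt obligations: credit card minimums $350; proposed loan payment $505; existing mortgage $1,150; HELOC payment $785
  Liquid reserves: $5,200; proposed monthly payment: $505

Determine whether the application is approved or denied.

Credit score 714 ≥ 660 (meets base)
Total debts = (350 + 505 + 1,150 + 785) = 2,790. DTI = 2,790/6,150 = 45.4% > 43% — standard DTI limit exceeded.
Liquid reserves cover 5,200/505 = 10.3 months — ≥ 3 required
DTI 45.4% is within the 43%–46% exception band; checking compensating factors.
Reserves 10.3 ≥ 9 months; credit score 714 < 720.
Compensating-factor requirement not fully met.

Denied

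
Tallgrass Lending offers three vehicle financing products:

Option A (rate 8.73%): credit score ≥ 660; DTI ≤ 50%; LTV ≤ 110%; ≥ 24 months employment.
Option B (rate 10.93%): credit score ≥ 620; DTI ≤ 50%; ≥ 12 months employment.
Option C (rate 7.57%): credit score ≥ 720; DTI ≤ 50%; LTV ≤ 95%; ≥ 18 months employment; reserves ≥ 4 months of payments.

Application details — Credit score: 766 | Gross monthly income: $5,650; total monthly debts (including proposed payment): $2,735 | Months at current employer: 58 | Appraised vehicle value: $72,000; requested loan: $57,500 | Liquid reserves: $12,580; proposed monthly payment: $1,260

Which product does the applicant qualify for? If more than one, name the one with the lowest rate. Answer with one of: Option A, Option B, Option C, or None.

DTI = 2,735/5,650 = 48.4%.
LTV = 57,500/72,000 = 79.9%.
Reserves = 12,580/1,260 = 10.0 months.
Option A: score 766 ≥ 660; DTI 48.4% ≤ 50%; LTV 79.9% ≤ 110%; employment 58 ≥ 24 mo → qualifies.
Option B: score 766 ≥ 620; DTI 48.4% ≤ 50%; employment 58 ≥ 12 mo → qualifies.
Option C: score 766 ≥ 720; DTI 48.4% ≤ 50%; LTV 79.9% ≤ 95%; employment 58 ≥ 18 mo; reserves 10.0 ≥ 4 mo → qualifies.
Qualifying: Option A, Option B, Option C. Lowest rate is 7.57% → Option C.

Option C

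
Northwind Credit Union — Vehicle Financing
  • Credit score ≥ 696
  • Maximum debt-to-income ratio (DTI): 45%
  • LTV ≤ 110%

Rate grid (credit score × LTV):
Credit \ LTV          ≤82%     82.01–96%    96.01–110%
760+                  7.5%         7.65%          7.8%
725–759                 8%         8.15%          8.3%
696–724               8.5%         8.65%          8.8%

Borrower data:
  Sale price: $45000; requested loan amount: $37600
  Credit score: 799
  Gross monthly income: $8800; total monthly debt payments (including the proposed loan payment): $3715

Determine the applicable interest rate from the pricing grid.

Credit score 799 ≥ 696; DTI = 3,715/8,800 = 42.2% ≤ 45%
LTV: 37,600 ÷ 45,000 = 83.6%, within 110% cap
Row: 799 falls in 760+. Column: 83.6% falls in 82.01–96%. Rate = 7.65%.

7.65%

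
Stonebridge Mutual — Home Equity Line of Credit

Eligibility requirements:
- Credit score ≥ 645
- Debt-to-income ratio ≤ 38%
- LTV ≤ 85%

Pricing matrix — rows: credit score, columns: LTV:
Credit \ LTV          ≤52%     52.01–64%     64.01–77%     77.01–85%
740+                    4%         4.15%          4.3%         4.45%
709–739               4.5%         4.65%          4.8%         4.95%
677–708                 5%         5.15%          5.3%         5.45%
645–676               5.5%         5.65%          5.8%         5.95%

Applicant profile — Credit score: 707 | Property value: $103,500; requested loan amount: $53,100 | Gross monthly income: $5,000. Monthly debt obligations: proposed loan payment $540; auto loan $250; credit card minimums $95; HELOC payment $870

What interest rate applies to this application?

5%

Credit score 707 ≥ 645; Total monthly debts = (540 + 250 + 95 + 870) = 1,755. DTI = 1,755/5,000 = 35.1% ≤ 38%
LTV: 53,100 ÷ 103,500 = 51.3%, within 85% cap
Row: 707 falls in 677–708. Column: 51.3% falls in ≤52%. Rate = 5%.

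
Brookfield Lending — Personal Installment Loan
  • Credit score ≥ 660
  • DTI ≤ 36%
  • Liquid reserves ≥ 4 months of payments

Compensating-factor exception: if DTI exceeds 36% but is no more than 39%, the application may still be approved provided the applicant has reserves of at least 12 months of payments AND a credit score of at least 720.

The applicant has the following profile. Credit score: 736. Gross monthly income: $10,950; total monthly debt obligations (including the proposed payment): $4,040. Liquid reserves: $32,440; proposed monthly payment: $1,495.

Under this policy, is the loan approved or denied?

Approved

Credit score 736 ≥ 660 (meets base)
DTI = 4,040/10,950 = 36.9% > 36% — standard DTI limit exceeded.
Liquid reserves cover 32,440/1,495 = 21.7 months — ≥ 4 required
DTI 36.9% is within the 36%–39% exception band; checking compensating factors.
Reserves 21.7 ≥ 12 months; credit score 736 ≥ 720.
Both override conditions satisfied; DTI exception granted.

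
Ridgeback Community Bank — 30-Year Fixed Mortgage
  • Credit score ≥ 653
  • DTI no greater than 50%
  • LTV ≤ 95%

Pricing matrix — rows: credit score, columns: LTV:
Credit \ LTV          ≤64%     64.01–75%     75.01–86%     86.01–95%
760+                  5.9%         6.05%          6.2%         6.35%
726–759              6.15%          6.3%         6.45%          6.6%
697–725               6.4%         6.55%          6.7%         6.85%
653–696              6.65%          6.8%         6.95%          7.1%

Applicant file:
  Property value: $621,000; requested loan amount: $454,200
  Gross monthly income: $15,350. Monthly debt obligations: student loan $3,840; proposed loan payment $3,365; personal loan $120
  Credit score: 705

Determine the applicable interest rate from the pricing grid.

Credit score 705 ≥ 653; Total monthly debts = (3,840 + 3,365 + 120) = 7,325. DTI = 7,325/15,350 = 47.7% ≤ 50%
Loan-to-value = 454,200/621,000 = 73.1% — pass (95% max)
Credit 705 → row 697–725; LTV 73.1% → column 64.01–75%. Grid cell → 6.55%.

6.55%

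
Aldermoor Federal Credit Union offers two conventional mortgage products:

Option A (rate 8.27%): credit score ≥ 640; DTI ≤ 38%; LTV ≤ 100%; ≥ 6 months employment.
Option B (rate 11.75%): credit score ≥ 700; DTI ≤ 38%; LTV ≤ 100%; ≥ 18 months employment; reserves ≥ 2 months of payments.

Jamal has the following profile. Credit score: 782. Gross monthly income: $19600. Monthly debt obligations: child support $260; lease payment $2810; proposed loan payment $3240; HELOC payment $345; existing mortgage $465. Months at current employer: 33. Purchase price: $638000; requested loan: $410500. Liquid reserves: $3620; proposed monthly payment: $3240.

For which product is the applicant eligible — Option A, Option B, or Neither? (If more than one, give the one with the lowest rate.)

Total debts = (260 + 2,810 + 3,240 + 345 + 465) = 7,120; DTI = 7,120/19,600 = 36.3%.
LTV = 410,500/638,000 = 64.3%.
Reserves = 3,620/3,240 = 1.1 months.
Option A: score 782 ≥ 640; DTI 36.3% ≤ 38%; LTV 64.3% ≤ 100%; employment 33 ≥ 6 mo → qualifies.
Option B: score 782 ≥ 700; DTI 36.3% ≤ 38%; LTV 64.3% ≤ 100%; employment 33 ≥ 18 mo; reserves 1.1 < 2 mo → does not qualify.

Option A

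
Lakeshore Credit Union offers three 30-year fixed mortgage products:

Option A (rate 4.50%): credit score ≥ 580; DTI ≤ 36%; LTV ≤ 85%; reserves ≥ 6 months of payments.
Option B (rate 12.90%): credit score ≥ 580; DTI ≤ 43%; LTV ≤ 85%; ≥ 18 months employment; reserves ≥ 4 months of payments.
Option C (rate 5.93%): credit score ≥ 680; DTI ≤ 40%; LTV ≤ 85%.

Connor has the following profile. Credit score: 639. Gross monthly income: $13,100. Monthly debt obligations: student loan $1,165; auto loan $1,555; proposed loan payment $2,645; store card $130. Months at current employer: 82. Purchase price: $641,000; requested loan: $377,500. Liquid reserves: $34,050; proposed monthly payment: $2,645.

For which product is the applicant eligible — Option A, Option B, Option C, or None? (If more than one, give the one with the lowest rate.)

Total debts = (1,165 + 1,555 + 2,645 + 130) = 5,495; DTI = 5,495/13,100 = 41.9%.
LTV = 377,500/641,000 = 58.9%.
Reserves = 34,050/2,645 = 12.9 months.
Option A: score 639 ≥ 580; DTI 41.9% > 36%; LTV 58.9% ≤ 85%; reserves 12.9 ≥ 6 mo → does not qualify.
Option B: score 639 ≥ 580; DTI 41.9% ≤ 43%; LTV 58.9% ≤ 85%; employment 82 ≥ 18 mo; reserves 12.9 ≥ 4 mo → qualifies.
Option C: score 639 < 680; DTI 41.9% > 40%; LTV 58.9% ≤ 85% → does not qualify.

Option B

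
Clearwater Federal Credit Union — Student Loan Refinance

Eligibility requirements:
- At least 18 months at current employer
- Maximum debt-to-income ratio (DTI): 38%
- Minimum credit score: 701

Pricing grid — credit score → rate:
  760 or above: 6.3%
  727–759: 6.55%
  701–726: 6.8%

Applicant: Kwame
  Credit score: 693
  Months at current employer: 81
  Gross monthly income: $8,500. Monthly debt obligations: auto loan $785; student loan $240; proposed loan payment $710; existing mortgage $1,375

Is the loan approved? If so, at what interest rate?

Denied

Credit score 693 < 701 (below minimum)
Employment 81 ≥ 18 months
Total monthly debts = (785 + 240 + 710 + 1,375) = 3,110. Debt-to-income = 3,110/8,500 = 36.6% — meets 38% limit
Not all requirements met → denied.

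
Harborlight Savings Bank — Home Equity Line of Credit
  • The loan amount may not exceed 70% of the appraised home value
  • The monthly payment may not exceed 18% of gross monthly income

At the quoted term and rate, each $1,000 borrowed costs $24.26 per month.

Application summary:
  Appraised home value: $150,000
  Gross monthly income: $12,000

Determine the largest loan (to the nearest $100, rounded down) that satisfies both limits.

$89,000

Payment cap: 18% × $12,000 = $2,160/month.
At $24.26 per $1,000, that supports 2,160/24.26 × 1,000 ≈ $89,035 → $89,000.
LTV cap: 70% × $150,000 = $105,000 → $105,000.
Binding constraint: payment-to-income.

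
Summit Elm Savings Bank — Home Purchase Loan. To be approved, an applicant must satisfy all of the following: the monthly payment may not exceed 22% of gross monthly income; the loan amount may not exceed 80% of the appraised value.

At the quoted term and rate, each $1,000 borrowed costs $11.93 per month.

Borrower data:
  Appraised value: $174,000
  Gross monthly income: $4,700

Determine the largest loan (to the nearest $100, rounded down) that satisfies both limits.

$86,600

Payment cap: 22% × $4,700 = $1,034/month.
At $11.93 per $1,000, that supports 1,034/11.93 × 1,000 ≈ $86,672 → $86,600.
LTV cap: 80% × $174,000 = $139,200 → $139,200.
Binding constraint: payment-to-income.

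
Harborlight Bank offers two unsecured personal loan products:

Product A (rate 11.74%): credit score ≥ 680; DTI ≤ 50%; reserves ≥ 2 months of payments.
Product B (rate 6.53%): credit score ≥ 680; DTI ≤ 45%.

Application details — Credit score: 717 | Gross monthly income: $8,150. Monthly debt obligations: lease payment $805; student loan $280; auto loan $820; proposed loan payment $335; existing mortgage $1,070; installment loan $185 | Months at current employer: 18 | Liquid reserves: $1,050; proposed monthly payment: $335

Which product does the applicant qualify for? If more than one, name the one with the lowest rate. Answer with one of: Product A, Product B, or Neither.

Total debts = (805 + 280 + 820 + 335 + 1,070 + 185) = 3,495; DTI = 3,495/8,150 = 42.9%.
Reserves = 1,050/335 = 3.1 months.
Product A: score 717 ≥ 680; DTI 42.9% ≤ 50%; reserves 3.1 ≥ 2 mo → qualifies.
Product B: score 717 ≥ 680; DTI 42.9% ≤ 45% → qualifies.
Qualifying: Product A, Product B. Lowest rate is 6.53% → Product B.

Product B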